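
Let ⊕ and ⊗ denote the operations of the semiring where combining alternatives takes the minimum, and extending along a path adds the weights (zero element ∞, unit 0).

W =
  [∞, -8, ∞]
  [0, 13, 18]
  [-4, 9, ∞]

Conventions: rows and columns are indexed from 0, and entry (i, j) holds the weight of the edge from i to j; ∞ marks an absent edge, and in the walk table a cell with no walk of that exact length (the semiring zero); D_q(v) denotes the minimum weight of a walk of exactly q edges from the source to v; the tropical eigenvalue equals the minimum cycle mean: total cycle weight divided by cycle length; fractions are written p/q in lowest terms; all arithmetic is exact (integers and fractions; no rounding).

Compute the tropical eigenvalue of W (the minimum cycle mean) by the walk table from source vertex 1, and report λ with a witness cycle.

q=0: [∞, 0, ∞]
q=1: [0, 13, 18]
q=2: [13, -8, 31]
q=3: [-8, 5, 10]
Optimal cycle mean attained by: cycle 0->1->0, total (-8) + 0, length 2.
Answer: λ = -4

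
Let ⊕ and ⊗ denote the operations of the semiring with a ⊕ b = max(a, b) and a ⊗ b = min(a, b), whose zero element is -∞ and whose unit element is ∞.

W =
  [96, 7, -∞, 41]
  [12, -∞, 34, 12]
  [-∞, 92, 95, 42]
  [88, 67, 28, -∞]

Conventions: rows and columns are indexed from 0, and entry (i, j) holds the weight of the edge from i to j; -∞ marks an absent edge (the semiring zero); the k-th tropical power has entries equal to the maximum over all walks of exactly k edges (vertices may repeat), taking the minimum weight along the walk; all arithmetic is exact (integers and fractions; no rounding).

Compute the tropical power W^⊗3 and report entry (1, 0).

W^⊗2:
  [96, 41, 28, 41]
  [12, 34, 34, 34]
  [42, 92, 95, 42]
  [88, 28, 34, 41]
W^⊗3:
  [96, 41, 34, 41]
  [34, 34, 34, 34]
  [42, 92, 95, 42]
  [88, 41, 34, 41]
Key observation: the optimum is the walk 1->2->3->0, with weight 34 min 42 min 88 = 34.
Optimal value attained by: walk 1->2->3->0.
Answer: (W^⊗3)[1][0] = 34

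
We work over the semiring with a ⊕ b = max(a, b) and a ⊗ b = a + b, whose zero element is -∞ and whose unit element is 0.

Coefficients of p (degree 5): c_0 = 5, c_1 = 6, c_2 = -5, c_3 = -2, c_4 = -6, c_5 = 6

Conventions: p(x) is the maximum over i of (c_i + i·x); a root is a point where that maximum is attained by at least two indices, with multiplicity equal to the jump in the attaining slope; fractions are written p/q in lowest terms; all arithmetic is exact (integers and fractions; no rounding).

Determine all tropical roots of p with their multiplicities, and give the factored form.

hull edge (i=0, c=5) to (i=1, c=6): slope 1, span 1
hull edge (i=1, c=6) to (i=5, c=6): slope 0, span 4
Factored form: p(x) = 6 ⊗ (x ⊕ (-1)) ⊗ (x ⊕ 0) ⊗ (x ⊕ 0) ⊗ (x ⊕ 0) ⊗ (x ⊕ 0)
Answer: roots = -1 (mult 1), 0 (mult 4)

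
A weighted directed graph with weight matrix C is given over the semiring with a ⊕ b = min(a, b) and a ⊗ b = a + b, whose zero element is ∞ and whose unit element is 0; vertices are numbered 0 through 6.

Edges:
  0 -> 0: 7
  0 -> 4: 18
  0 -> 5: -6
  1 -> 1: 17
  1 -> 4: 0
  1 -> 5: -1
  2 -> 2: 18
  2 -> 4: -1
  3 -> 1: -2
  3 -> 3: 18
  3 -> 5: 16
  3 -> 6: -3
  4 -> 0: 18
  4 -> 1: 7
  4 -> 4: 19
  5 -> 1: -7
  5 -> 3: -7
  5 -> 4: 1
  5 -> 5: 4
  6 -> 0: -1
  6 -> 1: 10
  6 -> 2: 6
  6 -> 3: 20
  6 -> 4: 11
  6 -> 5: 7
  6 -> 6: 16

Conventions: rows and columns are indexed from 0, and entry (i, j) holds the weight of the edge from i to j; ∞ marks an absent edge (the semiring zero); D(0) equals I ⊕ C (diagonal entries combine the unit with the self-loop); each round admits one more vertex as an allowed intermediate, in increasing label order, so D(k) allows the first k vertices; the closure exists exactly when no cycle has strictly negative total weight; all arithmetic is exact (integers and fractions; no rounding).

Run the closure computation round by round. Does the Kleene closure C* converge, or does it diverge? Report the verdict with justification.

D(0):
  [0, ∞, ∞, ∞, 18, -6, ∞]
  [∞, 0, ∞, ∞, 0, -1, ∞]
  [∞, ∞, 0, ∞, -1, ∞, ∞]
  [∞, -2, ∞, 0, ∞, 16, -3]
  [18, 7, ∞, ∞, 0, ∞, ∞]
  [∞, -7, ∞, -7, 1, 0, ∞]
  [-1, 10, 6, 20, 11, 7, 0]
D(1):
  [0, ∞, ∞, ∞, 18, -6, ∞]
  [∞, 0, ∞, ∞, 0, -1, ∞]
  [∞, ∞, 0, ∞, -1, ∞, ∞]
  [∞, -2, ∞, 0, ∞, 16, -3]
  [18, 7, ∞, ∞, 0, 12, ∞]
  [∞, -7, ∞, -7, 1, 0, ∞]
  [-1, 10, 6, 20, 11, -7, 0]
Detection: at round 2, diagonal entry (5, 5) turns strictly negative.
Key observation: the cycle 5->1->5 has total weight (-7) + (-1), which is strictly negative.
Answer: DIVERGES — negative cycle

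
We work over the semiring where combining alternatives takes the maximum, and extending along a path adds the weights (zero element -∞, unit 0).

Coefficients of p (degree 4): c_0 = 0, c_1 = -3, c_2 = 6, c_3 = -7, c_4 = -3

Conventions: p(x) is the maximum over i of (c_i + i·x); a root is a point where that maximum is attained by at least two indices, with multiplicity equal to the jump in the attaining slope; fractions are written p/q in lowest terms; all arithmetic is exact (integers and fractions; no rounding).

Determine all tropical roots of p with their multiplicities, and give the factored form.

hull edge (i=0, c=0) to (i=2, c=6): slope 3, span 2
hull edge (i=2, c=6) to (i=4, c=-3): slope -9/2, span 2
Factored form: p(x) = -3 ⊗ (x ⊕ (-3)) ⊗ (x ⊕ (-3)) ⊗ (x ⊕ 9/2) ⊗ (x ⊕ 9/2)
Answer: roots = -3 (mult 2), 9/2 (mult 2)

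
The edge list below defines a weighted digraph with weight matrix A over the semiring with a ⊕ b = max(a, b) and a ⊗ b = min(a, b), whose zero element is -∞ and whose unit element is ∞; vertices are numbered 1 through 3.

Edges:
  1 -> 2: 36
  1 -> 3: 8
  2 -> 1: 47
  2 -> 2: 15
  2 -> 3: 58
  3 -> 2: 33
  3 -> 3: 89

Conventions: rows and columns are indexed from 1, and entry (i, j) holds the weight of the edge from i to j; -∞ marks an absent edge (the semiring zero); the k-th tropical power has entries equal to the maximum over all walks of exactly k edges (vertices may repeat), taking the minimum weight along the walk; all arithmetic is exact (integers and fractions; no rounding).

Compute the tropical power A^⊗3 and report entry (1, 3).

A^⊗2:
  [36, 15, 36]
  [15, 36, 58]
  [33, 33, 89]
A^⊗3:
  [15, 36, 36]
  [36, 33, 58]
  [33, 33, 89]
Key observation: the optimum is the walk 1->2->3->3, with weight 36 min 58 min 89 = 36.
Optimal value attained by: walk 1->2->3->3.
Answer: (A^⊗3)[1][3] = 36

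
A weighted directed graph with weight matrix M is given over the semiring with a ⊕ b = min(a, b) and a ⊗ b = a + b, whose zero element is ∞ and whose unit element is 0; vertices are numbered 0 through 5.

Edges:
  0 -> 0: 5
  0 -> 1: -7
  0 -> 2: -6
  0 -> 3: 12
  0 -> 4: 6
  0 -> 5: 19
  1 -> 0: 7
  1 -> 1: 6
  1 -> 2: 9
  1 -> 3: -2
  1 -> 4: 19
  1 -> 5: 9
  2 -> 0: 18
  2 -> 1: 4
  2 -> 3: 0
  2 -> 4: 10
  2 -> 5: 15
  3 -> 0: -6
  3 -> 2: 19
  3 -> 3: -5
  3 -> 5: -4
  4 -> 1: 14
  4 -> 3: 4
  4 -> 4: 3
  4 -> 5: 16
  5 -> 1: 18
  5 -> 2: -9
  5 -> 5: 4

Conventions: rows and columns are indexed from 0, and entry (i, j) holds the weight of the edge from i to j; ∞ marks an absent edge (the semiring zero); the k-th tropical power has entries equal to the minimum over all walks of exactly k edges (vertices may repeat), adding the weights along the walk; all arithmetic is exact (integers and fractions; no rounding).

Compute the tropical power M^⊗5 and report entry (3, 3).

M^⊗2:
  [0, -2, -1, -9, 4, 2]
  [-8, 0, 0, -7, 13, -6]
  [-6, 10, 6, -5, 13, -4]
  [-11, -13, -13, -10, 0, -9]
  [-2, 17, 7, -1, 6, 0]
  [9, -5, -5, -9, 1, 6]
M^⊗3:
  [-15, -7, -7, -14, 6, -13]
  [-13, -15, -15, -12, -2, -11]
  [-11, -13, -13, -10, 0, -9]
  [-16, -18, -18, -15, -5, -14]
  [-7, -9, -9, -6, 4, -5]
  [-15, -1, -3, -14, 4, -13]
M^⊗4:
  [-20, -22, -22, -19, -9, -18]
  [-18, -20, -20, -17, -7, -16]
  [-16, -18, -18, -15, -5, -14]
  [-21, -23, -23, -20, -10, -19]
  [-12, -14, -14, -11, -1, -10]
  [-20, -22, -22, -19, -9, -18]
M^⊗5:
  [-25, -27, -27, -24, -14, -23]
  [-23, -25, -25, -22, -12, -21]
  [-21, -23, -23, -20, -10, -19]
  [-26, -28, -28, -25, -15, -24]
  [-17, -19, -19, -16, -6, -15]
  [-25, -27, -27, -24, -14, -23]
Key observation: the optimum is the walk 3->0->1->3->3->3, with weight (-6) + (-7) + (-2) + (-5) + (-5) = -25.
Optimal value attained by: walk 3->0->1->3->3->3.
Answer: (M^⊗5)[3][3] = -25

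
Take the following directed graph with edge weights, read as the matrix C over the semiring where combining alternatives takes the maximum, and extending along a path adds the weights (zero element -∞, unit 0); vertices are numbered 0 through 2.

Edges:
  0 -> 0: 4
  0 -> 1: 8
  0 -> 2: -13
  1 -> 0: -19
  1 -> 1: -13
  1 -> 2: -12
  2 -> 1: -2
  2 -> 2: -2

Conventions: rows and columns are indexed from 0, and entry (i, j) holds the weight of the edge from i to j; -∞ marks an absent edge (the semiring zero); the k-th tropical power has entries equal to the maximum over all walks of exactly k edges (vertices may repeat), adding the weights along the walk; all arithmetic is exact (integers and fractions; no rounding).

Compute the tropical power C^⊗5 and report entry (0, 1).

C^⊗2:
  [8, 12, -4]
  [-15, -11, -14]
  [-21, -4, -4]
C^⊗3:
  [12, 16, 0]
  [-11, -7, -16]
  [-17, -6, -6]
C^⊗4:
  [16, 20, 4]
  [-7, -3, -18]
  [-13, -8, -8]
C^⊗5:
  [20, 24, 8]
  [-3, 1, -15]
  [-9, -5, -10]
Key observation: the optimum is the walk 0->0->0->0->0->1, with weight 4 + 4 + 4 + 4 + 8 = 24.
Optimal value attained by: walk 0->0->0->0->0->1.
Answer: (C^⊗5)[0][1] = 24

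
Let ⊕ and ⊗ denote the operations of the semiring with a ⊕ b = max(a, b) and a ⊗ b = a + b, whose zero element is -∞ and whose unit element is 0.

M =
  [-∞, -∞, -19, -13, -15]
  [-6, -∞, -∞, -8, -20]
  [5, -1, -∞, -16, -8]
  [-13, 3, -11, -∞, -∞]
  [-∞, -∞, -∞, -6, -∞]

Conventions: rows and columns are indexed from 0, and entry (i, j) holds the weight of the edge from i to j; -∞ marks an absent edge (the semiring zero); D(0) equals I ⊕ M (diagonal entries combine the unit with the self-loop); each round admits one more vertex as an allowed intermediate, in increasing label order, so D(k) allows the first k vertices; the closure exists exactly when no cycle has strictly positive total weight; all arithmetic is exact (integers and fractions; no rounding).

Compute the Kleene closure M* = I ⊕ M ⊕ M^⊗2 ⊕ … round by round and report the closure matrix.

D(0):
  [0, -∞, -19, -13, -15]
  [-6, 0, -∞, -8, -20]
  [5, -1, 0, -16, -8]
  [-13, 3, -11, 0, -∞]
  [-∞, -∞, -∞, -6, 0]
D(1):
  [0, -∞, -19, -13, -15]
  [-6, 0, -25, -8, -20]
  [5, -1, 0, -8, -8]
  [-13, 3, -11, 0, -28]
  [-∞, -∞, -∞, -6, 0]
D(2):
  [0, -∞, -19, -13, -15]
  [-6, 0, -25, -8, -20]
  [5, -1, 0, -8, -8]
  [-3, 3, -11, 0, -17]
  [-∞, -∞, -∞, -6, 0]
D(3):
  [0, -20, -19, -13, -15]
  [-6, 0, -25, -8, -20]
  [5, -1, 0, -8, -8]
  [-3, 3, -11, 0, -17]
  [-∞, -∞, -∞, -6, 0]
D(4):
  [0, -10, -19, -13, -15]
  [-6, 0, -19, -8, -20]
  [5, -1, 0, -8, -8]
  [-3, 3, -11, 0, -17]
  [-9, -3, -17, -6, 0]
D(5):
  [0, -10, -19, -13, -15]
  [-6, 0, -19, -8, -20]
  [5, -1, 0, -8, -8]
  [-3, 3, -11, 0, -17]
  [-9, -3, -17, -6, 0]
Answer: M* = [[0, -10, -19, -13, -15], [-6, 0, -19, -8, -20], [5, -1, 0, -8, -8], [-3, 3, -11, 0, -17], [-9, -3, -17, -6, 0]]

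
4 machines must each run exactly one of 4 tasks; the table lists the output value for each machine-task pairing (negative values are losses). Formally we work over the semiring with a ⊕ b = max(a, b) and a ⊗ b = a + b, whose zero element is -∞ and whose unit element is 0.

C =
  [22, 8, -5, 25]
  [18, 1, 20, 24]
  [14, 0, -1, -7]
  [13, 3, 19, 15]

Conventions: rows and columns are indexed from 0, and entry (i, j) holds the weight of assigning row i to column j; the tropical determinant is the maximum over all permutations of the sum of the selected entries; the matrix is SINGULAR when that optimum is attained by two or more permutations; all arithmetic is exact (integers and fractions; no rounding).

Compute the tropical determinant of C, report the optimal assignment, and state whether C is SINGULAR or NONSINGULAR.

σ = (0, 1, 2, 3): 22 + 1 + (-1) + 15 = 37
σ = (0, 1, 3, 2): 22 + 1 + (-7) + 19 = 35
σ = (0, 2, 1, 3): 22 + 20 + 0 + 15 = 57
σ = (0, 2, 3, 1): 22 + 20 + (-7) + 3 = 38
σ = (0, 3, 1, 2): 22 + 24 + 0 + 19 = 65
σ = (0, 3, 2, 1): 22 + 24 + (-1) + 3 = 48
σ = (1, 0, 2, 3): 8 + 18 + (-1) + 15 = 40
σ = (1, 0, 3, 2): 8 + 18 + (-7) + 19 = 38
σ = (1, 2, 0, 3): 8 + 20 + 14 + 15 = 57
σ = (1, 2, 3, 0): 8 + 20 + (-7) + 13 = 34
σ = (1, 3, 0, 2): 8 + 24 + 14 + 19 = 65
σ = (1, 3, 2, 0): 8 + 24 + (-1) + 13 = 44
σ = (2, 0, 1, 3): (-5) + 18 + 0 + 15 = 28
σ = (2, 0, 3, 1): (-5) + 18 + (-7) + 3 = 9
σ = (2, 1, 0, 3): (-5) + 1 + 14 + 15 = 25
σ = (2, 1, 3, 0): (-5) + 1 + (-7) + 13 = 2
σ = (2, 3, 0, 1): (-5) + 24 + 14 + 3 = 36
σ = (2, 3, 1, 0): (-5) + 24 + 0 + 13 = 32
σ = (3, 0, 1, 2): 25 + 18 + 0 + 19 = 62
σ = (3, 0, 2, 1): 25 + 18 + (-1) + 3 = 45
σ = (3, 1, 0, 2): 25 + 1 + 14 + 19 = 59
σ = (3, 1, 2, 0): 25 + 1 + (-1) + 13 = 38
σ = (3, 2, 0, 1): 25 + 20 + 14 + 3 = 62
σ = (3, 2, 1, 0): 25 + 20 + 0 + 13 = 58
Optimal value attained by: σ = (0, 3, 1, 2).
Answer: det⊕(C) = 65; verdict: SINGULAR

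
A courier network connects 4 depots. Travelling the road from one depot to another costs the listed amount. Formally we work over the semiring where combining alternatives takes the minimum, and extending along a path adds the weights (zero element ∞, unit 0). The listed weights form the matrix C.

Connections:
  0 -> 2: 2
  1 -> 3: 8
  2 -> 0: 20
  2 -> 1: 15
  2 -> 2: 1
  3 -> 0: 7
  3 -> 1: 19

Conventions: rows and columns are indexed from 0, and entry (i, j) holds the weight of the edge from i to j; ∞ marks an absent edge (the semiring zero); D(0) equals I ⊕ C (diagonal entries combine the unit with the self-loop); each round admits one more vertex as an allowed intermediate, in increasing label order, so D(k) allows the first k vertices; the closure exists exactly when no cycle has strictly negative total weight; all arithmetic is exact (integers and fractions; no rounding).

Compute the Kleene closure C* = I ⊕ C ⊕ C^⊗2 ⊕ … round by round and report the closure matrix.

D(0):
  [0, ∞, 2, ∞]
  [∞, 0, ∞, 8]
  [20, 15, 0, ∞]
  [7, 19, ∞, 0]
D(1):
  [0, ∞, 2, ∞]
  [∞, 0, ∞, 8]
  [20, 15, 0, ∞]
  [7, 19, 9, 0]
D(2):
  [0, ∞, 2, ∞]
  [∞, 0, ∞, 8]
  [20, 15, 0, 23]
  [7, 19, 9, 0]
D(3):
  [0, 17, 2, 25]
  [∞, 0, ∞, 8]
  [20, 15, 0, 23]
  [7, 19, 9, 0]
D(4):
  [0, 17, 2, 25]
  [15, 0, 17, 8]
  [20, 15, 0, 23]
  [7, 19, 9, 0]
Answer: C* = [[0, 17, 2, 25], [15, 0, 17, 8], [20, 15, 0, 23], [7, 19, 9, 0]]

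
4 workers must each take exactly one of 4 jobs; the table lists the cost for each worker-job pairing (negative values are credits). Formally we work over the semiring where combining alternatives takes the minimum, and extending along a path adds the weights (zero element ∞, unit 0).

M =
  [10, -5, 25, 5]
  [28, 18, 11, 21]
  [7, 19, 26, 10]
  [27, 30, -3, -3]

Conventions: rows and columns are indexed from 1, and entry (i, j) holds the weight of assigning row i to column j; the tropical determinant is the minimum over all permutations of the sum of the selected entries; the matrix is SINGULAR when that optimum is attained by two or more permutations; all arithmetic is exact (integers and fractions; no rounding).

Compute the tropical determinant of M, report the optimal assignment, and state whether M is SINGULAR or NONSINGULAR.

σ = (1, 2, 3, 4): 10 + 18 + 26 + (-3) = 51
σ = (1, 2, 4, 3): 10 + 18 + 10 + (-3) = 35
σ = (1, 3, 2, 4): 10 + 11 + 19 + (-3) = 37
σ = (1, 3, 4, 2): 10 + 11 + 10 + 30 = 61
σ = (1, 4, 2, 3): 10 + 21 + 19 + (-3) = 47
σ = (1, 4, 3, 2): 10 + 21 + 26 + 30 = 87
σ = (2, 1, 3, 4): (-5) + 28 + 26 + (-3) = 46
σ = (2, 1, 4, 3): (-5) + 28 + 10 + (-3) = 30
σ = (2, 3, 1, 4): (-5) + 11 + 7 + (-3) = 10
σ = (2, 3, 4, 1): (-5) + 11 + 10 + 27 = 43
σ = (2, 4, 1, 3): (-5) + 21 + 7 + (-3) = 20
σ = (2, 4, 3, 1): (-5) + 21 + 26 + 27 = 69
σ = (3, 1, 2, 4): 25 + 28 + 19 + (-3) = 69
σ = (3, 1, 4, 2): 25 + 28 + 10 + 30 = 93
σ = (3, 2, 1, 4): 25 + 18 + 7 + (-3) = 47
σ = (3, 2, 4, 1): 25 + 18 + 10 + 27 = 80
σ = (3, 4, 1, 2): 25 + 21 + 7 + 30 = 83
σ = (3, 4, 2, 1): 25 + 21 + 19 + 27 = 92
σ = (4, 1, 2, 3): 5 + 28 + 19 + (-3) = 49
σ = (4, 1, 3, 2): 5 + 28 + 26 + 30 = 89
σ = (4, 2, 1, 3): 5 + 18 + 7 + (-3) = 27
σ = (4, 2, 3, 1): 5 + 18 + 26 + 27 = 76
σ = (4, 3, 1, 2): 5 + 11 + 7 + 30 = 53
σ = (4, 3, 2, 1): 5 + 11 + 19 + 27 = 62
Optimal value attained by: σ = (2, 3, 1, 4).
Answer: det⊕(M) = 10; verdict: NONSINGULAR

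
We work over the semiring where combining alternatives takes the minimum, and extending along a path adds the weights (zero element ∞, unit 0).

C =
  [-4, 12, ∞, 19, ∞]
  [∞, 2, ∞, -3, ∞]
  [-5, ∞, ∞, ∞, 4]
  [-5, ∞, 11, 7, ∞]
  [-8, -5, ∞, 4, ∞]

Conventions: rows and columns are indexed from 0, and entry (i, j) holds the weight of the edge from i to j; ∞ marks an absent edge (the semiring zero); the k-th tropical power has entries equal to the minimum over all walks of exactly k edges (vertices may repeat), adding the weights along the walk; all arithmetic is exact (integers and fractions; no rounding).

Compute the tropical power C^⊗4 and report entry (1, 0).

C^⊗2:
  [-8, 8, 30, 9, ∞]
  [-8, 4, 8, -1, ∞]
  [-9, -1, ∞, 8, ∞]
  [-9, 7, 18, 14, 15]
  [-12, -3, 15, -8, ∞]
C^⊗3:
  [-12, 4, 20, 5, 34]
  [-12, 4, 10, 1, 12]
  [-13, 1, 19, -4, ∞]
  [-13, 3, 25, 4, 22]
  [-16, -1, 3, -6, 19]
C^⊗4:
  [-16, 0, 16, 1, 24]
  [-16, 0, 12, 1, 14]
  [-17, -1, 7, -2, 23]
  [-17, -1, 15, 0, 29]
  [-20, -4, 5, -4, 7]
Key observation: the optimum is the walk 1->3->0->0->0, with weight (-3) + (-5) + (-4) + (-4) = -16.
Optimal value attained by: walk 1->3->0->0->0.
Answer: (C^⊗4)[1][0] = -16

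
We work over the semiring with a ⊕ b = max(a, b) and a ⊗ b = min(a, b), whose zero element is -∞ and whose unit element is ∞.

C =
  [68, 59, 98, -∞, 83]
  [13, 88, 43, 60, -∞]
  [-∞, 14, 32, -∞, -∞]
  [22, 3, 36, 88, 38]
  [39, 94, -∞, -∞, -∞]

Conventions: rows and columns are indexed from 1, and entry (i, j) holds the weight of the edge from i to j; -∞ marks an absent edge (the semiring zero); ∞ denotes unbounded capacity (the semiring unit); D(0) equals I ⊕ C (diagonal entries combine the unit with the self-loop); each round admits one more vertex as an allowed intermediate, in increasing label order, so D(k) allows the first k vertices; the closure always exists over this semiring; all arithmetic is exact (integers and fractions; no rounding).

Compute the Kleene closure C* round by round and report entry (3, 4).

D(0):
  [∞, 59, 98, -∞, 83]
  [13, ∞, 43, 60, -∞]
  [-∞, 14, ∞, -∞, -∞]
  [22, 3, 36, ∞, 38]
  [39, 94, -∞, -∞, ∞]
D(1):
  [∞, 59, 98, -∞, 83]
  [13, ∞, 43, 60, 13]
  [-∞, 14, ∞, -∞, -∞]
  [22, 22, 36, ∞, 38]
  [39, 94, 39, -∞, ∞]
D(2):
  [∞, 59, 98, 59, 83]
  [13, ∞, 43, 60, 13]
  [13, 14, ∞, 14, 13]
  [22, 22, 36, ∞, 38]
  [39, 94, 43, 60, ∞]
D(3):
  [∞, 59, 98, 59, 83]
  [13, ∞, 43, 60, 13]
  [13, 14, ∞, 14, 13]
  [22, 22, 36, ∞, 38]
  [39, 94, 43, 60, ∞]
D(4):
  [∞, 59, 98, 59, 83]
  [22, ∞, 43, 60, 38]
  [14, 14, ∞, 14, 14]
  [22, 22, 36, ∞, 38]
  [39, 94, 43, 60, ∞]
D(5):
  [∞, 83, 98, 60, 83]
  [38, ∞, 43, 60, 38]
  [14, 14, ∞, 14, 14]
  [38, 38, 38, ∞, 38]
  [39, 94, 43, 60, ∞]
Answer: C*[3][4] = 14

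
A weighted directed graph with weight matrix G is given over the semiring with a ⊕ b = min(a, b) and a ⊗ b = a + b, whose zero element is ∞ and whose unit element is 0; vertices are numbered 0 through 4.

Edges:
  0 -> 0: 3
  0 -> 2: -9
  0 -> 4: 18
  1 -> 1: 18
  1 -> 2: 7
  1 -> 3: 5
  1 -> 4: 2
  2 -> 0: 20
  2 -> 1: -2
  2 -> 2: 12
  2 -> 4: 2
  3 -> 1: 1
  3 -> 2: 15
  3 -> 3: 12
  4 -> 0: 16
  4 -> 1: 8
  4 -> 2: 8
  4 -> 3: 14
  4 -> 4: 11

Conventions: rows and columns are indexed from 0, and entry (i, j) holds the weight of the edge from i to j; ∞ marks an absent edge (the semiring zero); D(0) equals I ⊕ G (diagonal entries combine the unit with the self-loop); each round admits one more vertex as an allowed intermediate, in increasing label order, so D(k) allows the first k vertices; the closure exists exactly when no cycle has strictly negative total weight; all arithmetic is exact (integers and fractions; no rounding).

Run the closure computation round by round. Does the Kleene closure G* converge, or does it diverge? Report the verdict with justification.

D(0):
  [0, ∞, -9, ∞, 18]
  [∞, 0, 7, 5, 2]
  [20, -2, 0, ∞, 2]
  [∞, 1, 15, 0, ∞]
  [16, 8, 8, 14, 0]
D(1):
  [0, ∞, -9, ∞, 18]
  [∞, 0, 7, 5, 2]
  [20, -2, 0, ∞, 2]
  [∞, 1, 15, 0, ∞]
  [16, 8, 7, 14, 0]
D(2):
  [0, ∞, -9, ∞, 18]
  [∞, 0, 7, 5, 2]
  [20, -2, 0, 3, 0]
  [∞, 1, 8, 0, 3]
  [16, 8, 7, 13, 0]
D(3):
  [0, -11, -9, -6, -9]
  [27, 0, 7, 5, 2]
  [20, -2, 0, 3, 0]
  [28, 1, 8, 0, 3]
  [16, 5, 7, 10, 0]
D(4):
  [0, -11, -9, -6, -9]
  [27, 0, 7, 5, 2]
  [20, -2, 0, 3, 0]
  [28, 1, 8, 0, 3]
  [16, 5, 7, 10, 0]
D(5):
  [0, -11, -9, -6, -9]
  [18, 0, 7, 5, 2]
  [16, -2, 0, 3, 0]
  [19, 1, 8, 0, 3]
  [16, 5, 7, 10, 0]
Key observation: every diagonal entry stays at the unit through all rounds, so no improving cycle exists.
Answer: CONVERGES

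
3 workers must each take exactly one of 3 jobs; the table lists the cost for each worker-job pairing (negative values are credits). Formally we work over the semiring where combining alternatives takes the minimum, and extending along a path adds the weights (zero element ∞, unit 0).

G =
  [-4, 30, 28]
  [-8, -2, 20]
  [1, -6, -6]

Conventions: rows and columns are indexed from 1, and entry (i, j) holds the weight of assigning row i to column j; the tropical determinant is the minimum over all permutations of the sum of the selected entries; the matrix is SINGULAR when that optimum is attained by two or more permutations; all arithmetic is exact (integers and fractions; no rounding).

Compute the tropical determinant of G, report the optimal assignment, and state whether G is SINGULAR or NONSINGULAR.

σ = (1, 2, 3): (-4) + (-2) + (-6) = -12
σ = (1, 3, 2): (-4) + 20 + (-6) = 10
σ = (2, 1, 3): 30 + (-8) + (-6) = 16
σ = (2, 3, 1): 30 + 20 + 1 = 51
σ = (3, 1, 2): 28 + (-8) + (-6) = 14
σ = (3, 2, 1): 28 + (-2) + 1 = 27
Optimal value attained by: σ = (1, 2, 3).
Answer: det⊕(G) = -12; verdict: NONSINGULAR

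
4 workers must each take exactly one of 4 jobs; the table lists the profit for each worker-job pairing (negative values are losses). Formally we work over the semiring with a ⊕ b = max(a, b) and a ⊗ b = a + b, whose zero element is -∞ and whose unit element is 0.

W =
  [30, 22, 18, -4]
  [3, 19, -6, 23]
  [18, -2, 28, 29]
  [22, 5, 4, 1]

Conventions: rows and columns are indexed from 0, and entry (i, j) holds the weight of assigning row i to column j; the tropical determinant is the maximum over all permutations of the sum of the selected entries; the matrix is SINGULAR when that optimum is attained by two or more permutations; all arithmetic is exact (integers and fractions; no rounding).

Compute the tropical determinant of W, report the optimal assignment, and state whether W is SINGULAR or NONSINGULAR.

σ = (0, 1, 2, 3): 30 + 19 + 28 + 1 = 78
σ = (0, 1, 3, 2): 30 + 19 + 29 + 4 = 82
σ = (0, 2, 1, 3): 30 + (-6) + (-2) + 1 = 23
σ = (0, 2, 3, 1): 30 + (-6) + 29 + 5 = 58
σ = (0, 3, 1, 2): 30 + 23 + (-2) + 4 = 55
σ = (0, 3, 2, 1): 30 + 23 + 28 + 5 = 86
σ = (1, 0, 2, 3): 22 + 3 + 28 + 1 = 54
σ = (1, 0, 3, 2): 22 + 3 + 29 + 4 = 58
σ = (1, 2, 0, 3): 22 + (-6) + 18 + 1 = 35
σ = (1, 2, 3, 0): 22 + (-6) + 29 + 22 = 67
σ = (1, 3, 0, 2): 22 + 23 + 18 + 4 = 67
σ = (1, 3, 2, 0): 22 + 23 + 28 + 22 = 95
σ = (2, 0, 1, 3): 18 + 3 + (-2) + 1 = 20
σ = (2, 0, 3, 1): 18 + 3 + 29 + 5 = 55
σ = (2, 1, 0, 3): 18 + 19 + 18 + 1 = 56
σ = (2, 1, 3, 0): 18 + 19 + 29 + 22 = 88
σ = (2, 3, 0, 1): 18 + 23 + 18 + 5 = 64
σ = (2, 3, 1, 0): 18 + 23 + (-2) + 22 = 61
σ = (3, 0, 1, 2): (-4) + 3 + (-2) + 4 = 1
σ = (3, 0, 2, 1): (-4) + 3 + 28 + 5 = 32
σ = (3, 1, 0, 2): (-4) + 19 + 18 + 4 = 37
σ = (3, 1, 2, 0): (-4) + 19 + 28 + 22 = 65
σ = (3, 2, 0, 1): (-4) + (-6) + 18 + 5 = 13
σ = (3, 2, 1, 0): (-4) + (-6) + (-2) + 22 = 10
Optimal value attained by: σ = (1, 3, 2, 0).
Answer: det⊕(W) = 95; verdict: NONSINGULAR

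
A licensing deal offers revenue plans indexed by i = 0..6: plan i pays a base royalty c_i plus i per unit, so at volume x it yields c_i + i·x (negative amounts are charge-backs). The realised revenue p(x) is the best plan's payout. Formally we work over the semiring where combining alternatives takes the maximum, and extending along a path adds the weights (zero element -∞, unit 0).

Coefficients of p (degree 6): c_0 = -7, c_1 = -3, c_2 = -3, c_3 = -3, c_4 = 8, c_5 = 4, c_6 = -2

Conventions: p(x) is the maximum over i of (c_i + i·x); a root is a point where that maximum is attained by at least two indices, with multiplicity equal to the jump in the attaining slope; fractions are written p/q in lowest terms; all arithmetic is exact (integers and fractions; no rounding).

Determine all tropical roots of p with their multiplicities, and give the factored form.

hull edge (i=0, c=-7) to (i=1, c=-3): slope 4, span 1
hull edge (i=1, c=-3) to (i=4, c=8): slope 11/3, span 3
hull edge (i=4, c=8) to (i=5, c=4): slope -4, span 1
hull edge (i=5, c=4) to (i=6, c=-2): slope -6, span 1
Factored form: p(x) = -2 ⊗ (x ⊕ (-4)) ⊗ (x ⊕ (-11/3)) ⊗ (x ⊕ (-11/3)) ⊗ (x ⊕ (-11/3)) ⊗ (x ⊕ 4) ⊗ (x ⊕ 6)
Answer: roots = -4 (mult 1), -11/3 (mult 3), 4 (mult 1), 6 (mult 1)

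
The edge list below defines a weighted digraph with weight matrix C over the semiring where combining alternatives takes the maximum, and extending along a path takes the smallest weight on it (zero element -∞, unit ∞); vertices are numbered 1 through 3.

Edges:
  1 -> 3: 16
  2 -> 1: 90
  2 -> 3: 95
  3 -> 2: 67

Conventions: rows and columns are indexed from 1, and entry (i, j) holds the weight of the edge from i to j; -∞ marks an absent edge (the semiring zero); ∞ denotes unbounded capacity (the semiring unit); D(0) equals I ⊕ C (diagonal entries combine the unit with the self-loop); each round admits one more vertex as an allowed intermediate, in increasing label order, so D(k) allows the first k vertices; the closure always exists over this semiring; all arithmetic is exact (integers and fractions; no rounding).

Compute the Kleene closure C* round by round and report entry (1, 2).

D(0):
  [∞, -∞, 16]
  [90, ∞, 95]
  [-∞, 67, ∞]
D(1):
  [∞, -∞, 16]
  [90, ∞, 95]
  [-∞, 67, ∞]
D(2):
  [∞, -∞, 16]
  [90, ∞, 95]
  [67, 67, ∞]
D(3):
  [∞, 16, 16]
  [90, ∞, 95]
  [67, 67, ∞]
Answer: C*[1][2] = 16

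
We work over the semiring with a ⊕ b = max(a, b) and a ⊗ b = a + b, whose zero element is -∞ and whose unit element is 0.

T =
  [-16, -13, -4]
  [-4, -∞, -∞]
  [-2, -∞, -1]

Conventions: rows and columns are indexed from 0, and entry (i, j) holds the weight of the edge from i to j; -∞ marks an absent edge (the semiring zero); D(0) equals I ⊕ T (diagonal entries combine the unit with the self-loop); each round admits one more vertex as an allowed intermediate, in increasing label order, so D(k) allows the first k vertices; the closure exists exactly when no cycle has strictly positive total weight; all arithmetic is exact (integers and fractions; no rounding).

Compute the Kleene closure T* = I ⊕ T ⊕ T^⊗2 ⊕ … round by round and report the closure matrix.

D(0):
  [0, -13, -4]
  [-4, 0, -∞]
  [-2, -∞, 0]
D(1):
  [0, -13, -4]
  [-4, 0, -8]
  [-2, -15, 0]
D(2):
  [0, -13, -4]
  [-4, 0, -8]
  [-2, -15, 0]
D(3):
  [0, -13, -4]
  [-4, 0, -8]
  [-2, -15, 0]
Answer: T* = [[0, -13, -4], [-4, 0, -8], [-2, -15, 0]]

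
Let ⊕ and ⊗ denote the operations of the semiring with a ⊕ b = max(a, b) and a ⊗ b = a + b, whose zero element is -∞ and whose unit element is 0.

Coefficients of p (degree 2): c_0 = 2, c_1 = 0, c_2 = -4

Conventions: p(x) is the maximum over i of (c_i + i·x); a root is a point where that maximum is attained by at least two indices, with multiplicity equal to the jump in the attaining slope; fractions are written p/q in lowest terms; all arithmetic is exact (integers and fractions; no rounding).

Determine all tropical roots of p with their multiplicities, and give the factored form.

hull edge (i=0, c=2) to (i=1, c=0): slope -2, span 1
hull edge (i=1, c=0) to (i=2, c=-4): slope -4, span 1
Factored form: p(x) = -4 ⊗ (x ⊕ 2) ⊗ (x ⊕ 4)
Answer: roots = 2 (mult 1), 4 (mult 1)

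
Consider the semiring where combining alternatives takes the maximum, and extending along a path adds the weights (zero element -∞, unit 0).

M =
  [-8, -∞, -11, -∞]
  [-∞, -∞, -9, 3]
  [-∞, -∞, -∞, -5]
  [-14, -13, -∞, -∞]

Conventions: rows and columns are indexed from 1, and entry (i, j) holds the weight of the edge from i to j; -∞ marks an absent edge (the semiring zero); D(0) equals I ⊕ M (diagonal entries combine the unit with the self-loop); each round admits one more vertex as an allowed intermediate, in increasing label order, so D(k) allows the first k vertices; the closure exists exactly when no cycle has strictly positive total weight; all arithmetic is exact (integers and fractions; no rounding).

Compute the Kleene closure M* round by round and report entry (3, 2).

D(0):
  [0, -∞, -11, -∞]
  [-∞, 0, -9, 3]
  [-∞, -∞, 0, -5]
  [-14, -13, -∞, 0]
D(1):
  [0, -∞, -11, -∞]
  [-∞, 0, -9, 3]
  [-∞, -∞, 0, -5]
  [-14, -13, -25, 0]
D(2):
  [0, -∞, -11, -∞]
  [-∞, 0, -9, 3]
  [-∞, -∞, 0, -5]
  [-14, -13, -22, 0]
D(3):
  [0, -∞, -11, -16]
  [-∞, 0, -9, 3]
  [-∞, -∞, 0, -5]
  [-14, -13, -22, 0]
D(4):
  [0, -29, -11, -16]
  [-11, 0, -9, 3]
  [-19, -18, 0, -5]
  [-14, -13, -22, 0]
Answer: M*[3][2] = -18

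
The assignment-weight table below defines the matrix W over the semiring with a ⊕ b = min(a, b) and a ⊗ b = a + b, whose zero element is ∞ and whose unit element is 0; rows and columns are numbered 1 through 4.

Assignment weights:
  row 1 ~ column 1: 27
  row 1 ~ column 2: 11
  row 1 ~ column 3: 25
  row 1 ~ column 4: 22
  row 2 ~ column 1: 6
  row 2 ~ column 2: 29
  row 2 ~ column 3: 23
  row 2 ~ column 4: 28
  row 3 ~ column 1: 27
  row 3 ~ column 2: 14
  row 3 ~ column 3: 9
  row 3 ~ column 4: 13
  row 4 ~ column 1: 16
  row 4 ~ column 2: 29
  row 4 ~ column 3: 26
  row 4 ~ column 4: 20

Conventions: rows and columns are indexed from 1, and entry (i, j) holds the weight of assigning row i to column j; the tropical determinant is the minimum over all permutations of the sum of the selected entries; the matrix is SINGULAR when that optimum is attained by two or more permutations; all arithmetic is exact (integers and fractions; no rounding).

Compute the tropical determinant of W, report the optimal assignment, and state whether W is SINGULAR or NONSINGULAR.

σ = (1, 2, 3, 4): 27 + 29 + 9 + 20 = 85
σ = (1, 2, 4, 3): 27 + 29 + 13 + 26 = 95
σ = (1, 3, 2, 4): 27 + 23 + 14 + 20 = 84
σ = (1, 3, 4, 2): 27 + 23 + 13 + 29 = 92
σ = (1, 4, 2, 3): 27 + 28 + 14 + 26 = 95
σ = (1, 4, 3, 2): 27 + 28 + 9 + 29 = 93
σ = (2, 1, 3, 4): 11 + 6 + 9 + 20 = 46
σ = (2, 1, 4, 3): 11 + 6 + 13 + 26 = 56
σ = (2, 3, 1, 4): 11 + 23 + 27 + 20 = 81
σ = (2, 3, 4, 1): 11 + 23 + 13 + 16 = 63
σ = (2, 4, 1, 3): 11 + 28 + 27 + 26 = 92
σ = (2, 4, 3, 1): 11 + 28 + 9 + 16 = 64
σ = (3, 1, 2, 4): 25 + 6 + 14 + 20 = 65
σ = (3, 1, 4, 2): 25 + 6 + 13 + 29 = 73
σ = (3, 2, 1, 4): 25 + 29 + 27 + 20 = 101
σ = (3, 2, 4, 1): 25 + 29 + 13 + 16 = 83
σ = (3, 4, 1, 2): 25 + 28 + 27 + 29 = 109
σ = (3, 4, 2, 1): 25 + 28 + 14 + 16 = 83
σ = (4, 1, 2, 3): 22 + 6 + 14 + 26 = 68
σ = (4, 1, 3, 2): 22 + 6 + 9 + 29 = 66
σ = (4, 2, 1, 3): 22 + 29 + 27 + 26 = 104
σ = (4, 2, 3, 1): 22 + 29 + 9 + 16 = 76
σ = (4, 3, 1, 2): 22 + 23 + 27 + 29 = 101
σ = (4, 3, 2, 1): 22 + 23 + 14 + 16 = 75
Optimal value attained by: σ = (2, 1, 3, 4).
Answer: det⊕(W) = 46; verdict: NONSINGULAR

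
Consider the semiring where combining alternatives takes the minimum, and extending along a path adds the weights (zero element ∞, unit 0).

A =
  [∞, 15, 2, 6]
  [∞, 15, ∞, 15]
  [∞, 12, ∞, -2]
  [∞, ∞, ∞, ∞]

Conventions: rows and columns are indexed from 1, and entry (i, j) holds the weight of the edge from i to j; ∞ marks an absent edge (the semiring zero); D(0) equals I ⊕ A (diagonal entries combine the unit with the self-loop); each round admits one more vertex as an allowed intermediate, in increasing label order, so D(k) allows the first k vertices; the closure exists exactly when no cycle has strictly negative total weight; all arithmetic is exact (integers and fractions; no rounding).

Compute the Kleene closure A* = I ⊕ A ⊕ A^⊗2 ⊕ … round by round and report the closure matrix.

D(0):
  [0, 15, 2, 6]
  [∞, 0, ∞, 15]
  [∞, 12, 0, -2]
  [∞, ∞, ∞, 0]
D(1):
  [0, 15, 2, 6]
  [∞, 0, ∞, 15]
  [∞, 12, 0, -2]
  [∞, ∞, ∞, 0]
D(2):
  [0, 15, 2, 6]
  [∞, 0, ∞, 15]
  [∞, 12, 0, -2]
  [∞, ∞, ∞, 0]
D(3):
  [0, 14, 2, 0]
  [∞, 0, ∞, 15]
  [∞, 12, 0, -2]
  [∞, ∞, ∞, 0]
D(4):
  [0, 14, 2, 0]
  [∞, 0, ∞, 15]
  [∞, 12, 0, -2]
  [∞, ∞, ∞, 0]
Answer: A* = [[0, 14, 2, 0], [∞, 0, ∞, 15], [∞, 12, 0, -2], [∞, ∞, ∞, 0]]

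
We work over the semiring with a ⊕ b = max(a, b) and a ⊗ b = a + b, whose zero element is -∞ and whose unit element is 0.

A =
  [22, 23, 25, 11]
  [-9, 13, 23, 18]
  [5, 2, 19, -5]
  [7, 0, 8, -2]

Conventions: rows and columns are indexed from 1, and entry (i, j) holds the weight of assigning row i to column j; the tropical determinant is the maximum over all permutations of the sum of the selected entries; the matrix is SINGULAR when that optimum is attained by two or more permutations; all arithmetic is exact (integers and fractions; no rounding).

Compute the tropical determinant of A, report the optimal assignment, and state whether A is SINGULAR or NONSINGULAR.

σ = (1, 2, 3, 4): 22 + 13 + 19 + (-2) = 52
σ = (1, 2, 4, 3): 22 + 13 + (-5) + 8 = 38
σ = (1, 3, 2, 4): 22 + 23 + 2 + (-2) = 45
σ = (1, 3, 4, 2): 22 + 23 + (-5) + 0 = 40
σ = (1, 4, 2, 3): 22 + 18 + 2 + 8 = 50
σ = (1, 4, 3, 2): 22 + 18 + 19 + 0 = 59
σ = (2, 1, 3, 4): 23 + (-9) + 19 + (-2) = 31
σ = (2, 1, 4, 3): 23 + (-9) + (-5) + 8 = 17
σ = (2, 3, 1, 4): 23 + 23 + 5 + (-2) = 49
σ = (2, 3, 4, 1): 23 + 23 + (-5) + 7 = 48
σ = (2, 4, 1, 3): 23 + 18 + 5 + 8 = 54
σ = (2, 4, 3, 1): 23 + 18 + 19 + 7 = 67
σ = (3, 1, 2, 4): 25 + (-9) + 2 + (-2) = 16
σ = (3, 1, 4, 2): 25 + (-9) + (-5) + 0 = 11
σ = (3, 2, 1, 4): 25 + 13 + 5 + (-2) = 41
σ = (3, 2, 4, 1): 25 + 13 + (-5) + 7 = 40
σ = (3, 4, 1, 2): 25 + 18 + 5 + 0 = 48
σ = (3, 4, 2, 1): 25 + 18 + 2 + 7 = 52
σ = (4, 1, 2, 3): 11 + (-9) + 2 + 8 = 12
σ = (4, 1, 3, 2): 11 + (-9) + 19 + 0 = 21
σ = (4, 2, 1, 3): 11 + 13 + 5 + 8 = 37
σ = (4, 2, 3, 1): 11 + 13 + 19 + 7 = 50
σ = (4, 3, 1, 2): 11 + 23 + 5 + 0 = 39
σ = (4, 3, 2, 1): 11 + 23 + 2 + 7 = 43
Optimal value attained by: σ = (2, 4, 3, 1).
Answer: det⊕(A) = 67; verdict: NONSINGULAR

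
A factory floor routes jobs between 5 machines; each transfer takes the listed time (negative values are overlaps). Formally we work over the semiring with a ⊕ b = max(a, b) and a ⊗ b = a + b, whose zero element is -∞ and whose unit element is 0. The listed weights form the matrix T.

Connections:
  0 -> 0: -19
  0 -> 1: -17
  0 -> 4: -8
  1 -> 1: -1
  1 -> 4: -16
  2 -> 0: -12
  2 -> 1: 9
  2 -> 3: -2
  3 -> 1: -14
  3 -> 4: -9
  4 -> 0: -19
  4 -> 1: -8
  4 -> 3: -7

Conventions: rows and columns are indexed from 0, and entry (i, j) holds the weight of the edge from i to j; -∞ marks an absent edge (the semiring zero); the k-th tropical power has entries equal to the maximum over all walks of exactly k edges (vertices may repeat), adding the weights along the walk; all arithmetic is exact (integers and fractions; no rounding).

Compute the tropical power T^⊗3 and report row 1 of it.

T^⊗2:
  [-27, -16, -∞, -15, -27]
  [-35, -2, -∞, -23, -17]
  [-31, 8, -∞, -∞, -7]
  [-28, -15, -∞, -16, -30]
  [-38, -9, -∞, -∞, -16]
T^⊗3:
  [-46, -17, -∞, -34, -24]
  [-36, -3, -∞, -24, -18]
  [-26, 7, -∞, -14, -8]
  [-47, -16, -∞, -37, -25]
  [-35, -10, -∞, -23, -25]
Answer: row 1 of T^⊗3 = [-36, -3, -∞, -24, -18]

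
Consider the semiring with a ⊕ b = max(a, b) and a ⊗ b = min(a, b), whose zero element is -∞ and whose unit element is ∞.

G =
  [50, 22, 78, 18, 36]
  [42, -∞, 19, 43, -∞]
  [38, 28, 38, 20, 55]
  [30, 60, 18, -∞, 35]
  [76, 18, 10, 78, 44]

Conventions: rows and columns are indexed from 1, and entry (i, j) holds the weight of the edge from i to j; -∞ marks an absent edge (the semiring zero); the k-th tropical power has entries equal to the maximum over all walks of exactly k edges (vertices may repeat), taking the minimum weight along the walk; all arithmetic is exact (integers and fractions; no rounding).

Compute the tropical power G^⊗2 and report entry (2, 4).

G^⊗2:
  [50, 28, 50, 36, 55]
  [42, 43, 42, 19, 36]
  [55, 28, 38, 55, 44]
  [42, 22, 30, 43, 35]
  [50, 60, 76, 44, 44]
Key observation: the optimum is the walk 2->3->4, with weight 19 min 20 = 19.
Optimal value attained by: walk 2->3->4.
Answer: (G^⊗2)[2][4] = 19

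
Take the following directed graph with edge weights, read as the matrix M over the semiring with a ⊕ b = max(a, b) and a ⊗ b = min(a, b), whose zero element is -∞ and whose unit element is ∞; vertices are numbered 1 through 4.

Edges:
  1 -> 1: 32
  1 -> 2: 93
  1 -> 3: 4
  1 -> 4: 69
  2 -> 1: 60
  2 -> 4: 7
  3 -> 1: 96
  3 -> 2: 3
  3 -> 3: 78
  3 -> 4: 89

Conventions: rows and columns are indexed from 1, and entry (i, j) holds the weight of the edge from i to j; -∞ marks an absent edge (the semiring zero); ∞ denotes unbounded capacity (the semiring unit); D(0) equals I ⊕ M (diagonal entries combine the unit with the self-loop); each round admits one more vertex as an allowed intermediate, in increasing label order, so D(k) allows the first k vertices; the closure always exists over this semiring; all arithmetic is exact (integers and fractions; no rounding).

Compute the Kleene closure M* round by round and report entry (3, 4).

D(0):
  [∞, 93, 4, 69]
  [60, ∞, -∞, 7]
  [96, 3, ∞, 89]
  [-∞, -∞, -∞, ∞]
D(1):
  [∞, 93, 4, 69]
  [60, ∞, 4, 60]
  [96, 93, ∞, 89]
  [-∞, -∞, -∞, ∞]
D(2):
  [∞, 93, 4, 69]
  [60, ∞, 4, 60]
  [96, 93, ∞, 89]
  [-∞, -∞, -∞, ∞]
D(3):
  [∞, 93, 4, 69]
  [60, ∞, 4, 60]
  [96, 93, ∞, 89]
  [-∞, -∞, -∞, ∞]
D(4):
  [∞, 93, 4, 69]
  [60, ∞, 4, 60]
  [96, 93, ∞, 89]
  [-∞, -∞, -∞, ∞]
Answer: M*[3][4] = 89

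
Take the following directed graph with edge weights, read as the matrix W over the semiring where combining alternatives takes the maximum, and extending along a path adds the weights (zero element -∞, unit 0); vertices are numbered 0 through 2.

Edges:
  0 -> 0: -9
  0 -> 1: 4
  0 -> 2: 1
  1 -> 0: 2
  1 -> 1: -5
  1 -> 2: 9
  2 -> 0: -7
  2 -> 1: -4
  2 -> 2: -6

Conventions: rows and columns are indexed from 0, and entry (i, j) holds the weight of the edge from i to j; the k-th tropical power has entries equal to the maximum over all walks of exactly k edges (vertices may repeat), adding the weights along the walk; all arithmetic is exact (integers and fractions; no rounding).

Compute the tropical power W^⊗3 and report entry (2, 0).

W^⊗2:
  [6, -1, 13]
  [2, 6, 4]
  [-2, -3, 5]
W^⊗3:
  [6, 10, 8]
  [8, 6, 15]
  [-1, 2, 6]
Key observation: the optimum is the walk 2->0->1->0, with weight (-7) + 4 + 2 = -1.
Optimal value attained by: walk 2->0->1->0.
Answer: (W^⊗3)[2][0] = -1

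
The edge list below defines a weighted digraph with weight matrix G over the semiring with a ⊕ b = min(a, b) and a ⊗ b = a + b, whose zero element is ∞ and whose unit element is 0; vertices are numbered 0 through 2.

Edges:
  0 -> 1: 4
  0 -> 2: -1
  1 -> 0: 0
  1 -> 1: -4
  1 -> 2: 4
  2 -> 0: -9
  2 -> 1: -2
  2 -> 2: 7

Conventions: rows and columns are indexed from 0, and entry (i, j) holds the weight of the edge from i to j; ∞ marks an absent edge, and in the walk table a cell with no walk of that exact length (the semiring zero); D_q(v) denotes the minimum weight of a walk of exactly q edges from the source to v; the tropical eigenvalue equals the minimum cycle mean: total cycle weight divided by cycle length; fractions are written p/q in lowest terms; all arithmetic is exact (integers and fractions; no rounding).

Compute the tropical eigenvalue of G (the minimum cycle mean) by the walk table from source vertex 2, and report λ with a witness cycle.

q=0: [∞, ∞, 0]
q=1: [-9, -2, 7]
q=2: [-2, -6, -10]
q=3: [-19, -12, -3]
Optimal cycle mean attained by: cycle 0->2->0, total (-1) + (-9), length 2.
Answer: λ = -5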